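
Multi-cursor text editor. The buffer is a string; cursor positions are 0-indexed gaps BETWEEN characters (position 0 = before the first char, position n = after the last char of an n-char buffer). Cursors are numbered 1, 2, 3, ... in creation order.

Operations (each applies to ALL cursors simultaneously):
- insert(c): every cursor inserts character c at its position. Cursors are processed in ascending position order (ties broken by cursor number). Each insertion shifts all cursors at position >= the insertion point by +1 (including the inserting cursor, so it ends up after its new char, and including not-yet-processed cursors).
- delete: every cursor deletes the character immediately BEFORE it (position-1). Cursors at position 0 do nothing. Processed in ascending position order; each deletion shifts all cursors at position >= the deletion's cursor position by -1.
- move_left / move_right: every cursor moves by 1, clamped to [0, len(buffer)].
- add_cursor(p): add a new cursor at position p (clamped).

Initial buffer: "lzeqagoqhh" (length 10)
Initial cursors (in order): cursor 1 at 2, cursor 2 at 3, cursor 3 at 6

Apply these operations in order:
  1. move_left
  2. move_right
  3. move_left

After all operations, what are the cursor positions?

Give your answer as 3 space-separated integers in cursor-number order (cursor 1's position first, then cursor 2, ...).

After op 1 (move_left): buffer="lzeqagoqhh" (len 10), cursors c1@1 c2@2 c3@5, authorship ..........
After op 2 (move_right): buffer="lzeqagoqhh" (len 10), cursors c1@2 c2@3 c3@6, authorship ..........
After op 3 (move_left): buffer="lzeqagoqhh" (len 10), cursors c1@1 c2@2 c3@5, authorship ..........

Answer: 1 2 5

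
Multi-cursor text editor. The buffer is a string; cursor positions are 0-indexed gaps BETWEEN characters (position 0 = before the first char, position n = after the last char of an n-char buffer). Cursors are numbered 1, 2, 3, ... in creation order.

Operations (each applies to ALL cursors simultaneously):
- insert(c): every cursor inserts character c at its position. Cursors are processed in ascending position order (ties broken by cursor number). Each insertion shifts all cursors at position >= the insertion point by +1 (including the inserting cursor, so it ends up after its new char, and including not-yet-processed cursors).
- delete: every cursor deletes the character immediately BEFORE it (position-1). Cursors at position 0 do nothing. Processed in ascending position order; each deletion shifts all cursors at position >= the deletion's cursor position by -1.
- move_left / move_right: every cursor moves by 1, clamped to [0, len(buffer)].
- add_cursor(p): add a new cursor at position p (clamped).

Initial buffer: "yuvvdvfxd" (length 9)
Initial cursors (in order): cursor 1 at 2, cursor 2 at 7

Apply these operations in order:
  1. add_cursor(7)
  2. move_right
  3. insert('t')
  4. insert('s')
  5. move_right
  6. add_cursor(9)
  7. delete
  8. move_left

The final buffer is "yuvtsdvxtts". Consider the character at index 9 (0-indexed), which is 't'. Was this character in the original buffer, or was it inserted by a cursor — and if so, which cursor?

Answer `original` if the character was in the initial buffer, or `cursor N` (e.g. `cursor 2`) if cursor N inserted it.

Answer: cursor 3

Derivation:
After op 1 (add_cursor(7)): buffer="yuvvdvfxd" (len 9), cursors c1@2 c2@7 c3@7, authorship .........
After op 2 (move_right): buffer="yuvvdvfxd" (len 9), cursors c1@3 c2@8 c3@8, authorship .........
After op 3 (insert('t')): buffer="yuvtvdvfxttd" (len 12), cursors c1@4 c2@11 c3@11, authorship ...1.....23.
After op 4 (insert('s')): buffer="yuvtsvdvfxttssd" (len 15), cursors c1@5 c2@14 c3@14, authorship ...11.....2323.
After op 5 (move_right): buffer="yuvtsvdvfxttssd" (len 15), cursors c1@6 c2@15 c3@15, authorship ...11.....2323.
After op 6 (add_cursor(9)): buffer="yuvtsvdvfxttssd" (len 15), cursors c1@6 c4@9 c2@15 c3@15, authorship ...11.....2323.
After op 7 (delete): buffer="yuvtsdvxtts" (len 11), cursors c1@5 c4@7 c2@11 c3@11, authorship ...11...232
After op 8 (move_left): buffer="yuvtsdvxtts" (len 11), cursors c1@4 c4@6 c2@10 c3@10, authorship ...11...232
Authorship (.=original, N=cursor N): . . . 1 1 . . . 2 3 2
Index 9: author = 3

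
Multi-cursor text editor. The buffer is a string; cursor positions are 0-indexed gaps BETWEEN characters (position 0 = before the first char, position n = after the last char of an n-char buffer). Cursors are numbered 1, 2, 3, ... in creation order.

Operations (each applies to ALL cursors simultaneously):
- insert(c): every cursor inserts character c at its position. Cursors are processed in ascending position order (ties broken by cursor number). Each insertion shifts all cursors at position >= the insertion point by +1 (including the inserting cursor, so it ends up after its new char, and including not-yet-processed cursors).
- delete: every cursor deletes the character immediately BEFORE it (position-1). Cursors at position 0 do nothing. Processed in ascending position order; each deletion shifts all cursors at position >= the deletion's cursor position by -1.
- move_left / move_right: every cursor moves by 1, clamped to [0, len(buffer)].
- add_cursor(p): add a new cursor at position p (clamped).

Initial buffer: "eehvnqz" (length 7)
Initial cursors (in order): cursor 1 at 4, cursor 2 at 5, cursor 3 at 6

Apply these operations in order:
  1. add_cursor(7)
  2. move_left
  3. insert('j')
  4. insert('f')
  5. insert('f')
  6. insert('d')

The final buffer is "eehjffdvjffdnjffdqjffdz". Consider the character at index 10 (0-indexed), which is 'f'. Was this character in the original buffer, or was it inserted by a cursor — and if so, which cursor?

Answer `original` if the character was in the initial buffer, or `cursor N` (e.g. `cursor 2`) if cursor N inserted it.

Answer: cursor 2

Derivation:
After op 1 (add_cursor(7)): buffer="eehvnqz" (len 7), cursors c1@4 c2@5 c3@6 c4@7, authorship .......
After op 2 (move_left): buffer="eehvnqz" (len 7), cursors c1@3 c2@4 c3@5 c4@6, authorship .......
After op 3 (insert('j')): buffer="eehjvjnjqjz" (len 11), cursors c1@4 c2@6 c3@8 c4@10, authorship ...1.2.3.4.
After op 4 (insert('f')): buffer="eehjfvjfnjfqjfz" (len 15), cursors c1@5 c2@8 c3@11 c4@14, authorship ...11.22.33.44.
After op 5 (insert('f')): buffer="eehjffvjffnjffqjffz" (len 19), cursors c1@6 c2@10 c3@14 c4@18, authorship ...111.222.333.444.
After op 6 (insert('d')): buffer="eehjffdvjffdnjffdqjffdz" (len 23), cursors c1@7 c2@12 c3@17 c4@22, authorship ...1111.2222.3333.4444.
Authorship (.=original, N=cursor N): . . . 1 1 1 1 . 2 2 2 2 . 3 3 3 3 . 4 4 4 4 .
Index 10: author = 2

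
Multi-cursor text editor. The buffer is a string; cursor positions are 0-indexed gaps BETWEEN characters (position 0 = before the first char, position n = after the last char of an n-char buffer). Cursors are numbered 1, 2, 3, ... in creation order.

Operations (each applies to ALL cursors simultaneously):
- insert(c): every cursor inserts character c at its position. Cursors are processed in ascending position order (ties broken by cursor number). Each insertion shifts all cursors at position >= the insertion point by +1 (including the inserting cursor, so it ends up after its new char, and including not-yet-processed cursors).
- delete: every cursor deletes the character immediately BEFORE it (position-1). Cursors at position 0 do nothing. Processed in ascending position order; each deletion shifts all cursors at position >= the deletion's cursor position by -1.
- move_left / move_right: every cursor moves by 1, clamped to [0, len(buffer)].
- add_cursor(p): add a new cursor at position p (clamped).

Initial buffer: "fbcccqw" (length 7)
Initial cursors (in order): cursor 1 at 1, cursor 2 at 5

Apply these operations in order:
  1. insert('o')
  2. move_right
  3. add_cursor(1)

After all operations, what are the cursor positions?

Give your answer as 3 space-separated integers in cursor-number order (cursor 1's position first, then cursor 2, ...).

After op 1 (insert('o')): buffer="fobcccoqw" (len 9), cursors c1@2 c2@7, authorship .1....2..
After op 2 (move_right): buffer="fobcccoqw" (len 9), cursors c1@3 c2@8, authorship .1....2..
After op 3 (add_cursor(1)): buffer="fobcccoqw" (len 9), cursors c3@1 c1@3 c2@8, authorship .1....2..

Answer: 3 8 1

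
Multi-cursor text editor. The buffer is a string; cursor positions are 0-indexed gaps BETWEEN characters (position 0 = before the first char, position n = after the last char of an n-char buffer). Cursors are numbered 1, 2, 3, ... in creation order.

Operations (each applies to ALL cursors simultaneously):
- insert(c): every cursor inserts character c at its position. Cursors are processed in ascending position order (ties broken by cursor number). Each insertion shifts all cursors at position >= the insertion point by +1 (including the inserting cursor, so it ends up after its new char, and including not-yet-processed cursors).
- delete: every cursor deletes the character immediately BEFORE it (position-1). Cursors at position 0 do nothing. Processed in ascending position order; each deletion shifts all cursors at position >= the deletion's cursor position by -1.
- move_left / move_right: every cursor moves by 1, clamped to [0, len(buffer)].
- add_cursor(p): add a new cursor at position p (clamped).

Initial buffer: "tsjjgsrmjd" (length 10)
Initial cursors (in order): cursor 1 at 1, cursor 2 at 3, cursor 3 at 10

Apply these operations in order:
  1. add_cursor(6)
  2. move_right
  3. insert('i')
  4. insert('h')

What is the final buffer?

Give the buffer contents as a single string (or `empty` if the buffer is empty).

After op 1 (add_cursor(6)): buffer="tsjjgsrmjd" (len 10), cursors c1@1 c2@3 c4@6 c3@10, authorship ..........
After op 2 (move_right): buffer="tsjjgsrmjd" (len 10), cursors c1@2 c2@4 c4@7 c3@10, authorship ..........
After op 3 (insert('i')): buffer="tsijjigsrimjdi" (len 14), cursors c1@3 c2@6 c4@10 c3@14, authorship ..1..2...4...3
After op 4 (insert('h')): buffer="tsihjjihgsrihmjdih" (len 18), cursors c1@4 c2@8 c4@13 c3@18, authorship ..11..22...44...33

Answer: tsihjjihgsrihmjdih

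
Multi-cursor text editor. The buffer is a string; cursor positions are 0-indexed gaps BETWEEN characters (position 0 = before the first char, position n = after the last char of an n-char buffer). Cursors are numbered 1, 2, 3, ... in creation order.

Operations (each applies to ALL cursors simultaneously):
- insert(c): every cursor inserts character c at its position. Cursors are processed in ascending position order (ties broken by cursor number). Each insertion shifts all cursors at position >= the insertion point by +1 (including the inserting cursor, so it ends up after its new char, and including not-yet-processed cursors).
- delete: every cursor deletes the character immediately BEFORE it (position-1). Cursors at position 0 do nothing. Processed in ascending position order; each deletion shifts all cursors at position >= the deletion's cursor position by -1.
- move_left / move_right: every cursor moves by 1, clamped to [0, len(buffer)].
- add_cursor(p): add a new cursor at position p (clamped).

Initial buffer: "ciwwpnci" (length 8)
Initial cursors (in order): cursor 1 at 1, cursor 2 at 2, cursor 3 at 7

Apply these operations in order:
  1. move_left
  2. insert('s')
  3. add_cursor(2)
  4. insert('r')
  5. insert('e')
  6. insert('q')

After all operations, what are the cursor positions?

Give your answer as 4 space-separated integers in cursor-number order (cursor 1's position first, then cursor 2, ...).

Answer: 4 12 21 8

Derivation:
After op 1 (move_left): buffer="ciwwpnci" (len 8), cursors c1@0 c2@1 c3@6, authorship ........
After op 2 (insert('s')): buffer="scsiwwpnsci" (len 11), cursors c1@1 c2@3 c3@9, authorship 1.2.....3..
After op 3 (add_cursor(2)): buffer="scsiwwpnsci" (len 11), cursors c1@1 c4@2 c2@3 c3@9, authorship 1.2.....3..
After op 4 (insert('r')): buffer="srcrsriwwpnsrci" (len 15), cursors c1@2 c4@4 c2@6 c3@13, authorship 11.422.....33..
After op 5 (insert('e')): buffer="srecresreiwwpnsreci" (len 19), cursors c1@3 c4@6 c2@9 c3@17, authorship 111.44222.....333..
After op 6 (insert('q')): buffer="sreqcreqsreqiwwpnsreqci" (len 23), cursors c1@4 c4@8 c2@12 c3@21, authorship 1111.4442222.....3333..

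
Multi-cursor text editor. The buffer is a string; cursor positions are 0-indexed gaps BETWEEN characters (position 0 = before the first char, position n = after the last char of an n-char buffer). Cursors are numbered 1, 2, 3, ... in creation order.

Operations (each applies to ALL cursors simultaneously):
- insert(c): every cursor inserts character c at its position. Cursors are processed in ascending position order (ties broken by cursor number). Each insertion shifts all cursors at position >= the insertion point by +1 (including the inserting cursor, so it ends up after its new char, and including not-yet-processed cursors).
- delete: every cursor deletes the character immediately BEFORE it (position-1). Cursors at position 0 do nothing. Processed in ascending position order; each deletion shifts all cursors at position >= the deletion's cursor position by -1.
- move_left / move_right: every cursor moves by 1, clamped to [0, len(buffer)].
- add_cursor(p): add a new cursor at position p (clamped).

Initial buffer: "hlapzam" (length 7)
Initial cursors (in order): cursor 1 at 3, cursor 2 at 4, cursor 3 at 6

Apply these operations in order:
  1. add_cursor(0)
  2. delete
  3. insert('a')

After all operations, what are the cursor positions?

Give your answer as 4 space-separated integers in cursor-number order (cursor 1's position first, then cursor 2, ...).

Answer: 5 5 7 1

Derivation:
After op 1 (add_cursor(0)): buffer="hlapzam" (len 7), cursors c4@0 c1@3 c2@4 c3@6, authorship .......
After op 2 (delete): buffer="hlzm" (len 4), cursors c4@0 c1@2 c2@2 c3@3, authorship ....
After op 3 (insert('a')): buffer="ahlaazam" (len 8), cursors c4@1 c1@5 c2@5 c3@7, authorship 4..12.3.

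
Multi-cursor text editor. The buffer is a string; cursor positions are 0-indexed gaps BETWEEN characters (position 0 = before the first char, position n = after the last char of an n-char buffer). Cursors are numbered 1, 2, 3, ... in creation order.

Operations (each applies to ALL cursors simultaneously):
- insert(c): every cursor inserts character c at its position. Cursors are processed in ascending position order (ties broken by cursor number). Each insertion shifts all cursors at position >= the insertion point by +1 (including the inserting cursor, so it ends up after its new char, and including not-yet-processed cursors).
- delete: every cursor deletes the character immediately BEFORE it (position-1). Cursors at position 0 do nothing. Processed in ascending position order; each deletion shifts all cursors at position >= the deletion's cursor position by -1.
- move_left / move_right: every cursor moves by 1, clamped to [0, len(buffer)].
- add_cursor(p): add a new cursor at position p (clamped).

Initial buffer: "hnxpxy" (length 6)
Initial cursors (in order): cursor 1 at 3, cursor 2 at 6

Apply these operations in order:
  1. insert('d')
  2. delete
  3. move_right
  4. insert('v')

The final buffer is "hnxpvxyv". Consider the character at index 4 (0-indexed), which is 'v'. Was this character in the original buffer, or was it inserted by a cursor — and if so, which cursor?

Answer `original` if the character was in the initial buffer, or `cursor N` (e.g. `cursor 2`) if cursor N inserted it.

Answer: cursor 1

Derivation:
After op 1 (insert('d')): buffer="hnxdpxyd" (len 8), cursors c1@4 c2@8, authorship ...1...2
After op 2 (delete): buffer="hnxpxy" (len 6), cursors c1@3 c2@6, authorship ......
After op 3 (move_right): buffer="hnxpxy" (len 6), cursors c1@4 c2@6, authorship ......
After op 4 (insert('v')): buffer="hnxpvxyv" (len 8), cursors c1@5 c2@8, authorship ....1..2
Authorship (.=original, N=cursor N): . . . . 1 . . 2
Index 4: author = 1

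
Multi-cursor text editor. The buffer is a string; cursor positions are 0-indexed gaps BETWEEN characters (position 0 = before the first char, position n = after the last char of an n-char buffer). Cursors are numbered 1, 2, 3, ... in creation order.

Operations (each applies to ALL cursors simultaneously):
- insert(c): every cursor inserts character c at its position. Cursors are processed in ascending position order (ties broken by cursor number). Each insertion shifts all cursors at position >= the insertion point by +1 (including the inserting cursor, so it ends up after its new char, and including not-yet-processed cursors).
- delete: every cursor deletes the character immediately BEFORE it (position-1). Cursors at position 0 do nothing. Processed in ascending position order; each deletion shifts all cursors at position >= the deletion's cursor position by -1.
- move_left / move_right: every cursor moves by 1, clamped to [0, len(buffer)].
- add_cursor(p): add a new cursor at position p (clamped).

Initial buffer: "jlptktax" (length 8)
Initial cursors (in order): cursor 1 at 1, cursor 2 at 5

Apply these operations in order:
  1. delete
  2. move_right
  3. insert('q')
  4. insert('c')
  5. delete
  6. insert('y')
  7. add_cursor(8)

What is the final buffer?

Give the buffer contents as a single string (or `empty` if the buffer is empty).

Answer: lqypttqyax

Derivation:
After op 1 (delete): buffer="lpttax" (len 6), cursors c1@0 c2@3, authorship ......
After op 2 (move_right): buffer="lpttax" (len 6), cursors c1@1 c2@4, authorship ......
After op 3 (insert('q')): buffer="lqpttqax" (len 8), cursors c1@2 c2@6, authorship .1...2..
After op 4 (insert('c')): buffer="lqcpttqcax" (len 10), cursors c1@3 c2@8, authorship .11...22..
After op 5 (delete): buffer="lqpttqax" (len 8), cursors c1@2 c2@6, authorship .1...2..
After op 6 (insert('y')): buffer="lqypttqyax" (len 10), cursors c1@3 c2@8, authorship .11...22..
After op 7 (add_cursor(8)): buffer="lqypttqyax" (len 10), cursors c1@3 c2@8 c3@8, authorship .11...22..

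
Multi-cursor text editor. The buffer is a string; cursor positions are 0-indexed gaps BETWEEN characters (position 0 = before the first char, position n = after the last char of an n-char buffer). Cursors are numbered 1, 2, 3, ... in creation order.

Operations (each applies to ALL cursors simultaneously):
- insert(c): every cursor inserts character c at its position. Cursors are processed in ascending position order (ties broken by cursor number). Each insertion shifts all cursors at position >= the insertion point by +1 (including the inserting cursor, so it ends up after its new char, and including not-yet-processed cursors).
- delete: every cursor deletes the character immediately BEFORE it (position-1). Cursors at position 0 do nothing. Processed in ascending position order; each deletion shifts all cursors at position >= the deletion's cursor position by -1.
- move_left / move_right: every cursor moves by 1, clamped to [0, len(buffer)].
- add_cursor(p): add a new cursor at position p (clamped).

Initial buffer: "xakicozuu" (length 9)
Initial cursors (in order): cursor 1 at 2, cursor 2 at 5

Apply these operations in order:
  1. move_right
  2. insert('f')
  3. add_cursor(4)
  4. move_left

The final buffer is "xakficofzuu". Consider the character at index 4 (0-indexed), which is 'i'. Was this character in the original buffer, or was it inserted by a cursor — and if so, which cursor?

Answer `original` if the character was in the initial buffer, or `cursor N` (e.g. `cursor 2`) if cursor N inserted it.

After op 1 (move_right): buffer="xakicozuu" (len 9), cursors c1@3 c2@6, authorship .........
After op 2 (insert('f')): buffer="xakficofzuu" (len 11), cursors c1@4 c2@8, authorship ...1...2...
After op 3 (add_cursor(4)): buffer="xakficofzuu" (len 11), cursors c1@4 c3@4 c2@8, authorship ...1...2...
After op 4 (move_left): buffer="xakficofzuu" (len 11), cursors c1@3 c3@3 c2@7, authorship ...1...2...
Authorship (.=original, N=cursor N): . . . 1 . . . 2 . . .
Index 4: author = original

Answer: original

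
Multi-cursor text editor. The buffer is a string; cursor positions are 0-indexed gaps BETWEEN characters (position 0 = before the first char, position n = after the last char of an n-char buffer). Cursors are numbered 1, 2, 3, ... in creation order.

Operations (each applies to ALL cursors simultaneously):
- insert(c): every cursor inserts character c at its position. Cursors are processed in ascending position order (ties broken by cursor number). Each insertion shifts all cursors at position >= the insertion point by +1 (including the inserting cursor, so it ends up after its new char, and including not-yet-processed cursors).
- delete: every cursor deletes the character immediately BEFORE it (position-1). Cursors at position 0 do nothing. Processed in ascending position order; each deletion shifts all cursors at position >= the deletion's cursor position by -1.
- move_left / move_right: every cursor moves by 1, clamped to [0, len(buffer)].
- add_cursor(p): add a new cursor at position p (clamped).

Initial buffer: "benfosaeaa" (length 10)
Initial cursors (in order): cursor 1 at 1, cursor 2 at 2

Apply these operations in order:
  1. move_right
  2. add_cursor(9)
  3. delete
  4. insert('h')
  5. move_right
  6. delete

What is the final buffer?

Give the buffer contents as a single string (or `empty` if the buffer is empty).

Answer: bhosaeh

Derivation:
After op 1 (move_right): buffer="benfosaeaa" (len 10), cursors c1@2 c2@3, authorship ..........
After op 2 (add_cursor(9)): buffer="benfosaeaa" (len 10), cursors c1@2 c2@3 c3@9, authorship ..........
After op 3 (delete): buffer="bfosaea" (len 7), cursors c1@1 c2@1 c3@6, authorship .......
After op 4 (insert('h')): buffer="bhhfosaeha" (len 10), cursors c1@3 c2@3 c3@9, authorship .12.....3.
After op 5 (move_right): buffer="bhhfosaeha" (len 10), cursors c1@4 c2@4 c3@10, authorship .12.....3.
After op 6 (delete): buffer="bhosaeh" (len 7), cursors c1@2 c2@2 c3@7, authorship .1....3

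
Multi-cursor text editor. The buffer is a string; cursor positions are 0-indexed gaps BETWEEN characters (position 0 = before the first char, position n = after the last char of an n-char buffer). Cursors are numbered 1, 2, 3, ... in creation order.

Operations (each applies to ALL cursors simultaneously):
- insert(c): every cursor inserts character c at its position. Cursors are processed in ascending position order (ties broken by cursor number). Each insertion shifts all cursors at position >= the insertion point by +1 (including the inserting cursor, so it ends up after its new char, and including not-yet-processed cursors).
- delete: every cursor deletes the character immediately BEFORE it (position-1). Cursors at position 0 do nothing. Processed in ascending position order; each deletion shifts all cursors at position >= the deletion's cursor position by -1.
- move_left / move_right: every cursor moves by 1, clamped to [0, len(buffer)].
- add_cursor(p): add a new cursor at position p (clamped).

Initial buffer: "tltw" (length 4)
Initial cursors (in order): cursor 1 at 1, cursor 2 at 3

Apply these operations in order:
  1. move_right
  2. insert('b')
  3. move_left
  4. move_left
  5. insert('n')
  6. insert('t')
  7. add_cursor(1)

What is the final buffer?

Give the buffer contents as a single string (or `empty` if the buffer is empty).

Answer: tntlbtntwb

Derivation:
After op 1 (move_right): buffer="tltw" (len 4), cursors c1@2 c2@4, authorship ....
After op 2 (insert('b')): buffer="tlbtwb" (len 6), cursors c1@3 c2@6, authorship ..1..2
After op 3 (move_left): buffer="tlbtwb" (len 6), cursors c1@2 c2@5, authorship ..1..2
After op 4 (move_left): buffer="tlbtwb" (len 6), cursors c1@1 c2@4, authorship ..1..2
After op 5 (insert('n')): buffer="tnlbtnwb" (len 8), cursors c1@2 c2@6, authorship .1.1.2.2
After op 6 (insert('t')): buffer="tntlbtntwb" (len 10), cursors c1@3 c2@8, authorship .11.1.22.2
After op 7 (add_cursor(1)): buffer="tntlbtntwb" (len 10), cursors c3@1 c1@3 c2@8, authorship .11.1.22.2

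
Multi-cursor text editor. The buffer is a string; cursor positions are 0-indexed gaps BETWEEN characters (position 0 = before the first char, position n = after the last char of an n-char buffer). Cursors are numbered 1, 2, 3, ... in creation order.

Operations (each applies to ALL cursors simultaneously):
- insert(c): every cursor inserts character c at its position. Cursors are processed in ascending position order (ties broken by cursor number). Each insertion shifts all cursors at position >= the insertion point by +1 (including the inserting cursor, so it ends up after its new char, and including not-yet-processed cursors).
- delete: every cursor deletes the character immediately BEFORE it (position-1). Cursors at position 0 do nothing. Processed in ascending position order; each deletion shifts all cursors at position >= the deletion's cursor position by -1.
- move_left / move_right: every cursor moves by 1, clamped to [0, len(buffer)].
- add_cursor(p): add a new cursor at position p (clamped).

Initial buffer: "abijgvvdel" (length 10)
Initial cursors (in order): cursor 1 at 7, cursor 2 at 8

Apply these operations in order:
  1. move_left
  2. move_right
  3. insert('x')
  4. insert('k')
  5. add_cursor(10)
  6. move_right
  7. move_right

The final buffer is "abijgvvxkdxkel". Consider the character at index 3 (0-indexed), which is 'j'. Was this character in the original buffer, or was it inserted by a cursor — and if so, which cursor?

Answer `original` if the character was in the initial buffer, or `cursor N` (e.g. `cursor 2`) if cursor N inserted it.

After op 1 (move_left): buffer="abijgvvdel" (len 10), cursors c1@6 c2@7, authorship ..........
After op 2 (move_right): buffer="abijgvvdel" (len 10), cursors c1@7 c2@8, authorship ..........
After op 3 (insert('x')): buffer="abijgvvxdxel" (len 12), cursors c1@8 c2@10, authorship .......1.2..
After op 4 (insert('k')): buffer="abijgvvxkdxkel" (len 14), cursors c1@9 c2@12, authorship .......11.22..
After op 5 (add_cursor(10)): buffer="abijgvvxkdxkel" (len 14), cursors c1@9 c3@10 c2@12, authorship .......11.22..
After op 6 (move_right): buffer="abijgvvxkdxkel" (len 14), cursors c1@10 c3@11 c2@13, authorship .......11.22..
After op 7 (move_right): buffer="abijgvvxkdxkel" (len 14), cursors c1@11 c3@12 c2@14, authorship .......11.22..
Authorship (.=original, N=cursor N): . . . . . . . 1 1 . 2 2 . .
Index 3: author = original

Answer: original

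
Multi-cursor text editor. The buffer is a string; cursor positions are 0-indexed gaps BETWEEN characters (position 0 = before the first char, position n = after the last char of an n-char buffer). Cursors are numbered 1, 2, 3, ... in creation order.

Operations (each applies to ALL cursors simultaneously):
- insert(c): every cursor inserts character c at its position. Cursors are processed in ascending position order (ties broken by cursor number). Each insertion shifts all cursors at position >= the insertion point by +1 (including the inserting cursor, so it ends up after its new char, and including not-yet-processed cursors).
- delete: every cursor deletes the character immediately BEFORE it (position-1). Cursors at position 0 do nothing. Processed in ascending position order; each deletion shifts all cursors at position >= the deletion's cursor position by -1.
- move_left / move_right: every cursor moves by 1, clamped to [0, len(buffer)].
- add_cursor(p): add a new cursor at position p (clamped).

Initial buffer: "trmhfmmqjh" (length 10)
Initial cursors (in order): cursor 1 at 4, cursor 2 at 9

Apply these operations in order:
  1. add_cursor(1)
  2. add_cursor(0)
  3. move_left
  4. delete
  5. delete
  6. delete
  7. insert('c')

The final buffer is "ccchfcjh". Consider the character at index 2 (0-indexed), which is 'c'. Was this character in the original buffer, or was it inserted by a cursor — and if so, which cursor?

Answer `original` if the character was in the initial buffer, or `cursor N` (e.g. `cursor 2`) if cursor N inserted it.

Answer: cursor 4

Derivation:
After op 1 (add_cursor(1)): buffer="trmhfmmqjh" (len 10), cursors c3@1 c1@4 c2@9, authorship ..........
After op 2 (add_cursor(0)): buffer="trmhfmmqjh" (len 10), cursors c4@0 c3@1 c1@4 c2@9, authorship ..........
After op 3 (move_left): buffer="trmhfmmqjh" (len 10), cursors c3@0 c4@0 c1@3 c2@8, authorship ..........
After op 4 (delete): buffer="trhfmmjh" (len 8), cursors c3@0 c4@0 c1@2 c2@6, authorship ........
After op 5 (delete): buffer="thfmjh" (len 6), cursors c3@0 c4@0 c1@1 c2@4, authorship ......
After op 6 (delete): buffer="hfjh" (len 4), cursors c1@0 c3@0 c4@0 c2@2, authorship ....
After op 7 (insert('c')): buffer="ccchfcjh" (len 8), cursors c1@3 c3@3 c4@3 c2@6, authorship 134..2..
Authorship (.=original, N=cursor N): 1 3 4 . . 2 . .
Index 2: author = 4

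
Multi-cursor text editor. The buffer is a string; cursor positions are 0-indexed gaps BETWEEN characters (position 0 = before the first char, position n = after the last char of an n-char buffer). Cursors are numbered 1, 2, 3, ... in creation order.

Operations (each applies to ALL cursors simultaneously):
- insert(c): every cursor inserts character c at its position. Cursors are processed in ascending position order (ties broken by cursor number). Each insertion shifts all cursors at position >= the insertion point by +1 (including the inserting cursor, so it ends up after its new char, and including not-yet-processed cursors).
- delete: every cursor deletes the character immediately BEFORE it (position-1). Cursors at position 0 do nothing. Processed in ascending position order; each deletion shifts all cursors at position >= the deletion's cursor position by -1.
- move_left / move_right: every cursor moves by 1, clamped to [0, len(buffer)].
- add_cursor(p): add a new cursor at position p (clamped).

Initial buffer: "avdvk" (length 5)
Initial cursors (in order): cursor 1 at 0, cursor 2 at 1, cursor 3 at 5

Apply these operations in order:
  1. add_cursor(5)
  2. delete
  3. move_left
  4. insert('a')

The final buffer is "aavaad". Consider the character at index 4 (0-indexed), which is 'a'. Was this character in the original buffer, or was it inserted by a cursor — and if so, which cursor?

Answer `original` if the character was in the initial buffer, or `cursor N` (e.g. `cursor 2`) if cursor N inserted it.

Answer: cursor 4

Derivation:
After op 1 (add_cursor(5)): buffer="avdvk" (len 5), cursors c1@0 c2@1 c3@5 c4@5, authorship .....
After op 2 (delete): buffer="vd" (len 2), cursors c1@0 c2@0 c3@2 c4@2, authorship ..
After op 3 (move_left): buffer="vd" (len 2), cursors c1@0 c2@0 c3@1 c4@1, authorship ..
After op 4 (insert('a')): buffer="aavaad" (len 6), cursors c1@2 c2@2 c3@5 c4@5, authorship 12.34.
Authorship (.=original, N=cursor N): 1 2 . 3 4 .
Index 4: author = 4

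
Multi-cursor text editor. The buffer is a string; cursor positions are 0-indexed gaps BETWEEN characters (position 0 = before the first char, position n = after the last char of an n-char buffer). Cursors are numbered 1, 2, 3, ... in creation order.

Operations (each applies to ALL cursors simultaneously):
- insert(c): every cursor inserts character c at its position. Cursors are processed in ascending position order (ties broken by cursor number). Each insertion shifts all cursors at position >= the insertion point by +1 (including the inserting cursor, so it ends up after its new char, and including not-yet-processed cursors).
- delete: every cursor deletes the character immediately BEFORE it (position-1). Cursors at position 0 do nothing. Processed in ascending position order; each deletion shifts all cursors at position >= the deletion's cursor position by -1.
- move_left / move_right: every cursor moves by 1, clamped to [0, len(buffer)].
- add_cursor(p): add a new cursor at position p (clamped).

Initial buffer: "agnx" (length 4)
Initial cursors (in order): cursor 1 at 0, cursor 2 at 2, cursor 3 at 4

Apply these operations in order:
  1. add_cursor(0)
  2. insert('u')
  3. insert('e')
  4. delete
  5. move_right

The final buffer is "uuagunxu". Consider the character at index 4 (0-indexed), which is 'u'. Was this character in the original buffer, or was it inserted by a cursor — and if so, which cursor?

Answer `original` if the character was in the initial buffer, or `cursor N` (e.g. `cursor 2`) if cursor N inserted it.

After op 1 (add_cursor(0)): buffer="agnx" (len 4), cursors c1@0 c4@0 c2@2 c3@4, authorship ....
After op 2 (insert('u')): buffer="uuagunxu" (len 8), cursors c1@2 c4@2 c2@5 c3@8, authorship 14..2..3
After op 3 (insert('e')): buffer="uueeaguenxue" (len 12), cursors c1@4 c4@4 c2@8 c3@12, authorship 1414..22..33
After op 4 (delete): buffer="uuagunxu" (len 8), cursors c1@2 c4@2 c2@5 c3@8, authorship 14..2..3
After op 5 (move_right): buffer="uuagunxu" (len 8), cursors c1@3 c4@3 c2@6 c3@8, authorship 14..2..3
Authorship (.=original, N=cursor N): 1 4 . . 2 . . 3
Index 4: author = 2

Answer: cursor 2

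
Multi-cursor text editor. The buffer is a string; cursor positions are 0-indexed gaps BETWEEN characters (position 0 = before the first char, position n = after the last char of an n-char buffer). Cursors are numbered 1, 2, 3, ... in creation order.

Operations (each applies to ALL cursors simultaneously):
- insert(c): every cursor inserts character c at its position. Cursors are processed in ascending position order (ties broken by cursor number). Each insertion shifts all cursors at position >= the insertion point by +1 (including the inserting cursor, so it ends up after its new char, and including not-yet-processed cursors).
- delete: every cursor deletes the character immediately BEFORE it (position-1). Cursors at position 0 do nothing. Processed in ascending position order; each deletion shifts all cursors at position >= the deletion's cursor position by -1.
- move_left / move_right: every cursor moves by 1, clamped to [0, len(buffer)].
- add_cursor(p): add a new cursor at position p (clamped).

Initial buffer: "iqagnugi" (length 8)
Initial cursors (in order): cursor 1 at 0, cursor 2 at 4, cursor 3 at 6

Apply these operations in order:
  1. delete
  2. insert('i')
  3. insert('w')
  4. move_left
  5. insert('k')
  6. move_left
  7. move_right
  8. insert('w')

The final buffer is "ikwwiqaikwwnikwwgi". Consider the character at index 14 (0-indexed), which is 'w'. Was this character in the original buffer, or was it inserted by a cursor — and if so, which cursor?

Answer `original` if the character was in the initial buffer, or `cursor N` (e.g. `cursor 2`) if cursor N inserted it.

After op 1 (delete): buffer="iqangi" (len 6), cursors c1@0 c2@3 c3@4, authorship ......
After op 2 (insert('i')): buffer="iiqainigi" (len 9), cursors c1@1 c2@5 c3@7, authorship 1...2.3..
After op 3 (insert('w')): buffer="iwiqaiwniwgi" (len 12), cursors c1@2 c2@7 c3@10, authorship 11...22.33..
After op 4 (move_left): buffer="iwiqaiwniwgi" (len 12), cursors c1@1 c2@6 c3@9, authorship 11...22.33..
After op 5 (insert('k')): buffer="ikwiqaikwnikwgi" (len 15), cursors c1@2 c2@8 c3@12, authorship 111...222.333..
After op 6 (move_left): buffer="ikwiqaikwnikwgi" (len 15), cursors c1@1 c2@7 c3@11, authorship 111...222.333..
After op 7 (move_right): buffer="ikwiqaikwnikwgi" (len 15), cursors c1@2 c2@8 c3@12, authorship 111...222.333..
After op 8 (insert('w')): buffer="ikwwiqaikwwnikwwgi" (len 18), cursors c1@3 c2@10 c3@15, authorship 1111...2222.3333..
Authorship (.=original, N=cursor N): 1 1 1 1 . . . 2 2 2 2 . 3 3 3 3 . .
Index 14: author = 3

Answer: cursor 3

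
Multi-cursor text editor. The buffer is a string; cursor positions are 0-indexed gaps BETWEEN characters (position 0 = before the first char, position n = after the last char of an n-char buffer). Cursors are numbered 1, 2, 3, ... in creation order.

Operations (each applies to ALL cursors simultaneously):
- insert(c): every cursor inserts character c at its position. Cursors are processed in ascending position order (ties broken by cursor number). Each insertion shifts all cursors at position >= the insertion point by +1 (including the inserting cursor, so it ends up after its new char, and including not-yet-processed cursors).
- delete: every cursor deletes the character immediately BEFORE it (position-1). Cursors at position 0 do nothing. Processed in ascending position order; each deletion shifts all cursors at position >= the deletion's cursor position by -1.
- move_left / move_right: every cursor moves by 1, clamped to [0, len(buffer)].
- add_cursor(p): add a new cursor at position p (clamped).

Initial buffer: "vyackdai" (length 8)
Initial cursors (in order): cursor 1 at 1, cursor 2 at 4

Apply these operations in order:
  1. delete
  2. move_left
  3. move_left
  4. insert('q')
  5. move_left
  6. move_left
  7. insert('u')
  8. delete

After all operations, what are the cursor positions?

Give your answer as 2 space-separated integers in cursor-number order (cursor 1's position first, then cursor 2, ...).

After op 1 (delete): buffer="yakdai" (len 6), cursors c1@0 c2@2, authorship ......
After op 2 (move_left): buffer="yakdai" (len 6), cursors c1@0 c2@1, authorship ......
After op 3 (move_left): buffer="yakdai" (len 6), cursors c1@0 c2@0, authorship ......
After op 4 (insert('q')): buffer="qqyakdai" (len 8), cursors c1@2 c2@2, authorship 12......
After op 5 (move_left): buffer="qqyakdai" (len 8), cursors c1@1 c2@1, authorship 12......
After op 6 (move_left): buffer="qqyakdai" (len 8), cursors c1@0 c2@0, authorship 12......
After op 7 (insert('u')): buffer="uuqqyakdai" (len 10), cursors c1@2 c2@2, authorship 1212......
After op 8 (delete): buffer="qqyakdai" (len 8), cursors c1@0 c2@0, authorship 12......

Answer: 0 0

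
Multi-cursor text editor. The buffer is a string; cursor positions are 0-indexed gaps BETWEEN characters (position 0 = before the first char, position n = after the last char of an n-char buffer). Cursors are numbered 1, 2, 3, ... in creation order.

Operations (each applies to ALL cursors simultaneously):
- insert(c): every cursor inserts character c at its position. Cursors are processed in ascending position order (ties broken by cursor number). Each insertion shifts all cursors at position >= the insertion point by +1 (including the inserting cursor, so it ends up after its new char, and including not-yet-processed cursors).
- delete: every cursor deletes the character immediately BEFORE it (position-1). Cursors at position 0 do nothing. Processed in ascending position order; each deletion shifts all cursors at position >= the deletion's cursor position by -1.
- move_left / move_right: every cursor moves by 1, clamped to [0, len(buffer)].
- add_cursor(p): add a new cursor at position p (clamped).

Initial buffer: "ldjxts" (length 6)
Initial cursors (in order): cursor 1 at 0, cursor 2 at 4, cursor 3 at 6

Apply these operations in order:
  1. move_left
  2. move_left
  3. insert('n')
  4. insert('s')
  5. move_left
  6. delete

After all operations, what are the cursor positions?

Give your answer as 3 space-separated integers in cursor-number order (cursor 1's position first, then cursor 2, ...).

After op 1 (move_left): buffer="ldjxts" (len 6), cursors c1@0 c2@3 c3@5, authorship ......
After op 2 (move_left): buffer="ldjxts" (len 6), cursors c1@0 c2@2 c3@4, authorship ......
After op 3 (insert('n')): buffer="nldnjxnts" (len 9), cursors c1@1 c2@4 c3@7, authorship 1..2..3..
After op 4 (insert('s')): buffer="nsldnsjxnsts" (len 12), cursors c1@2 c2@6 c3@10, authorship 11..22..33..
After op 5 (move_left): buffer="nsldnsjxnsts" (len 12), cursors c1@1 c2@5 c3@9, authorship 11..22..33..
After op 6 (delete): buffer="sldsjxsts" (len 9), cursors c1@0 c2@3 c3@6, authorship 1..2..3..

Answer: 0 3 6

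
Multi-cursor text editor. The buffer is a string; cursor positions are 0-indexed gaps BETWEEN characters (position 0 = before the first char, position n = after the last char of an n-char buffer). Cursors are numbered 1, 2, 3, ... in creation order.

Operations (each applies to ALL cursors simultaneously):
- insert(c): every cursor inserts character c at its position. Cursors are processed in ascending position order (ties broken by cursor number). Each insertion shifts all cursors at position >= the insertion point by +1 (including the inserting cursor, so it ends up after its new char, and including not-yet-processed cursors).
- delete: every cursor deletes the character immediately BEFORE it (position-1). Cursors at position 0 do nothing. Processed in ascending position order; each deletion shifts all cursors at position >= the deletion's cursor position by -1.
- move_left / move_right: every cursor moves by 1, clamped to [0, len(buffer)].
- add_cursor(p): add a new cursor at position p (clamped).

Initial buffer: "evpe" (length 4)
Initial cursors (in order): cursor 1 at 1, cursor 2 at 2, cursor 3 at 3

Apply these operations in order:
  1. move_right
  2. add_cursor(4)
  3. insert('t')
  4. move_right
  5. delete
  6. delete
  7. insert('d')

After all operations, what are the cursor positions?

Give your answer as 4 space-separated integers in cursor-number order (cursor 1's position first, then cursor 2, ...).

After op 1 (move_right): buffer="evpe" (len 4), cursors c1@2 c2@3 c3@4, authorship ....
After op 2 (add_cursor(4)): buffer="evpe" (len 4), cursors c1@2 c2@3 c3@4 c4@4, authorship ....
After op 3 (insert('t')): buffer="evtptett" (len 8), cursors c1@3 c2@5 c3@8 c4@8, authorship ..1.2.34
After op 4 (move_right): buffer="evtptett" (len 8), cursors c1@4 c2@6 c3@8 c4@8, authorship ..1.2.34
After op 5 (delete): buffer="evtt" (len 4), cursors c1@3 c2@4 c3@4 c4@4, authorship ..12
After op 6 (delete): buffer="" (len 0), cursors c1@0 c2@0 c3@0 c4@0, authorship 
After op 7 (insert('d')): buffer="dddd" (len 4), cursors c1@4 c2@4 c3@4 c4@4, authorship 1234

Answer: 4 4 4 4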